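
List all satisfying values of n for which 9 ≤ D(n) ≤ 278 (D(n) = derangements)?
Using D(n) = (n−1)[D(n−1) + D(n−2)] with D(1)=0, D(2)=1: D(3)=2; D(4)=9; D(5)=44; D(6)=265; D(7)=1,854. So valid n = 4, 5, 6.

Answer: 4, 5, 6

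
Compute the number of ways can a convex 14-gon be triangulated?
208,012

Working:
Using the Catalan number formula: C_n = C(2n, n) / (n+1)
C_12 = C(24, 12) / (12+1)
     = 2704156 / 13
     = 208,012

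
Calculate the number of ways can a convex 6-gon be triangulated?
14

Working:
Using the Catalan number formula: C_n = C(2n, n) / (n+1)
C_4 = C(8, 4) / (4+1)
     = 70 / 5
     = 14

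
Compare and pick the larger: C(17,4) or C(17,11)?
C(17,11)
C(17,4)=2,380, C(17,11)=12,376.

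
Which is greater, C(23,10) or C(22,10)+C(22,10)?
C(22,10)+C(22,10)

Solution: C(23,10)=1,144,066; C(22,10)+C(22,10)=646,646+646,646=1,293,292.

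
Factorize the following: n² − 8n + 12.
(n − 2)(n − 6)
Seek roots whose sum is 8 and product is 12: (2, 6). So n² − 8n + 12 = (n − 2)(n − 6).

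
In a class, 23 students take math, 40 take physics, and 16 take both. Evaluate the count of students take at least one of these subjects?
|A∪B| = |A|+|B|-|A∩B| = 23+40-16 = 47.

Answer: 47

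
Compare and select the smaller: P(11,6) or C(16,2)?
P(11,6)=332,640, C(16,2)=120.
Final answer: C(16,2)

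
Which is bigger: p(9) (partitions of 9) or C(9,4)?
C(9,4)

Explanation: Pentagonal recurrence p(n) = p(n−1) + p(n−2) − p(n−5) − p(n−7) + …: p(9) = p(8) + p(7) − p(4) − p(2) = 22 + 15 − 5 − 2 = 30; C(9,4) = 126.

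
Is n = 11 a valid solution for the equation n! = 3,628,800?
11! = 11·10! = 11·3,628,800 = 39,916,800, which does not equal 3,628,800.

Answer: No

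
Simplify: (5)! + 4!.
144
(5)! + 4! = (5)·4! + 4! = (5+1)·4! = 6·4! = 144.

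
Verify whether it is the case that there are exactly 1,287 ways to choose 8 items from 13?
True

C(13,8) = 1,287.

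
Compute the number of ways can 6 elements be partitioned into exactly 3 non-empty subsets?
90
This equals S(6,3), the Stirling number of the 2nd kind.
Using the Stirling recurrence: S(n,k) = k·S(n-1,k) + S(n-1,k-1)
S(6,3) = 3·S(5,3) + S(5,2)
         = 3·25 + 15
         = 75 + 15
         = 90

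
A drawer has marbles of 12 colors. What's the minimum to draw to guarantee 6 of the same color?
61

Explanation: Worst case: 5 of each = 60. One more: 61.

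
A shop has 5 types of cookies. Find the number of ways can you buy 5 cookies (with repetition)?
126
Stars and bars: C(5+5-1, 5) = C(9, 5) = 126.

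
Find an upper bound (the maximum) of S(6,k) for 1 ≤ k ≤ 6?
90

Row S(6,k) for k = 1..6 (via S(n,k) = k·S(n−1,k) + S(n−1,k−1)): 1, 31, 90, 65, 15, 1. The row is unimodal; maximum at k = 3: 90.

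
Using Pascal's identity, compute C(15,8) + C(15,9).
C(15,8) + C(15,9) = C(16,9) = 11,440.

Answer: 11,440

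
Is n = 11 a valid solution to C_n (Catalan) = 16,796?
No

C_11 = C(22,11)/(11+1) = 705,432/12 = 58,786, which does not equal 16,796.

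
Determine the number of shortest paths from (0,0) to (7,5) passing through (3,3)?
300

Solution: To (3,3): C(6,3)=20. From there: C(6,4)=15. Total: 300.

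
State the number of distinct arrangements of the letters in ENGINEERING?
277,200

Solution: Word has 11 letters (E=3, N=3, G=2, I=2, R=1). Arrangements: 11!/Π(k!) = 277,200.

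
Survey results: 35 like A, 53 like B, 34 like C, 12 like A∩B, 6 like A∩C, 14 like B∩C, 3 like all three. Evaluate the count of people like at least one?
|A∪B∪C| = 35+53+34-12-6-14+3 = 93.
Final answer: 93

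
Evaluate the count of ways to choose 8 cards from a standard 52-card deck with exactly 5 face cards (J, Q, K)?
7,824,960

Solution: 12 face cards and 40 non-face cards: C(12,5) × C(40,3) = 792 × 9,880 = 7,824,960.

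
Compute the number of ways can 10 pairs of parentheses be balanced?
16,796

Working:
Using the Catalan number formula: C_n = C(2n, n) / (n+1)
C_10 = C(20, 10) / (10+1)
     = 184756 / 11
     = 16,796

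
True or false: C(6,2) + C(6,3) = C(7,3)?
True

Working:
Pascal's identity C(n,k) + C(n,k+1) = C(n+1,k+1): 15 + 20 = 35 = C(7,3).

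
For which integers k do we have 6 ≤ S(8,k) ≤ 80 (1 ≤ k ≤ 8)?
7

Working:
S(8,1)=1; S(8,2)=127; S(8,3)=966; S(8,4)=1,701; S(8,5)=1,050; S(8,6)=266; S(8,7)=28; S(8,8)=1. So valid k = 7.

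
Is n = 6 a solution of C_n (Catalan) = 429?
No

C_6 = C(12,6)/(6+1) = 924/7 = 132, which does not equal 429.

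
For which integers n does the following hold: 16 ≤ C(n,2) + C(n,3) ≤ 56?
C(4,2)+C(4,3)=10; C(5,2)+C(5,3)=20; C(6,2)+C(6,3)=35; C(7,2)+C(7,3)=56; C(8,2)+C(8,3)=84. So valid n = 5, 6, 7.

Answer: 5, 6, 7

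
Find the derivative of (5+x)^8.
Using the power rule: d/dx (5+x)^8 = 8(5+x)^{7}.

Answer: 8(5+x)^7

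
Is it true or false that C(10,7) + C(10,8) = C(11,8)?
Pascal's identity: LHS = 120 + 45 = 165; RHS = C(11,8) = 165. Both sides agree, so the statement holds.
Final answer: True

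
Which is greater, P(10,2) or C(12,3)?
C(12,3)

Reasoning: P(10,2)=90, C(12,3)=220.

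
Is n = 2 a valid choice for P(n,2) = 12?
No

Working:
P(2,2) = 2·1 = 2, which does not equal 12.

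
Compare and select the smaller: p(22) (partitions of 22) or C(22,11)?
Pentagonal recurrence p(n) = p(n−1) + p(n−2) − p(n−5) − p(n−7) + …: p(22) = p(21) + p(20) − p(17) − p(15) + p(10) + p(7) − p(0) = 792 + 627 − 297 − 176 + 42 + 15 − 1 = 1,002; C(22,11) = 705,432.

Answer: p(22)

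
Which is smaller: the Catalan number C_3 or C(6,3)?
C_3

Working:
C_3 = C(6,3)/(3+1) = 20/4 = 5; C(6,3) = 20.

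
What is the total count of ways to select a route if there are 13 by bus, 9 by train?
22

Working:
By the addition principle: 13 + 9 = 22.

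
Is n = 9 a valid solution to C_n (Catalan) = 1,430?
No

Solution: C_9 = C(18,9)/(9+1) = 48,620/10 = 4,862, which does not equal 1,430.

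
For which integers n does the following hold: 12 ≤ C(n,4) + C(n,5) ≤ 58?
C(5,4)+C(5,5)=6; C(6,4)+C(6,5)=21; C(7,4)+C(7,5)=56; C(8,4)+C(8,5)=126. So valid n = 6, 7.
Final answer: 6, 7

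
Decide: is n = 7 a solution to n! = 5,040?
Yes

Explanation: 7! = 7·6! = 7·720 = 5,040, which equals 5,040.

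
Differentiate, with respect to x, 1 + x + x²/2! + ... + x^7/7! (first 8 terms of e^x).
1 + x + x²/2! + ... + x^6/6!

Differentiating term by term gives the first 7 terms of e^x.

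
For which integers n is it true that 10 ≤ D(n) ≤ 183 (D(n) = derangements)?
5

Solution: Using D(n) = (n−1)[D(n−1) + D(n−2)] with D(1)=0, D(2)=1: D(4)=9; D(5)=44; D(6)=265. So valid n = 5.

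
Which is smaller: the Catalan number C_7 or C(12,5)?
C_7

Solution: C_7 = C(14,7)/(7+1) = 3,432/8 = 429; C(12,5) = 792.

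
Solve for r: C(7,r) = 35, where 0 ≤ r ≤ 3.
3

C(7,r) is increasing for 0 ≤ r ≤ 3. Stepping up (C(7,r+1) = C(7,r)·(7−r)/(r+1)): C(7,1) = 7, C(7,2) = 21, C(7,3) = 35 ✓. So r = 3.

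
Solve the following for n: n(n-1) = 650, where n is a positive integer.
26

Working:
n² − n − 650 = 0, so n = (1 ± √(1 + 4·650))/2 = (1 ± √2,601)/2 = (1 ± 51)/2, i.e. n = 26 or n = -25. Taking the positive root, n = 26 (check: 26×25 = 650).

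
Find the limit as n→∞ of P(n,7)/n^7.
1

Working:
P(n,7) = n(n-1)···(n-6) ≈ n^7 for large n. Limit = 1.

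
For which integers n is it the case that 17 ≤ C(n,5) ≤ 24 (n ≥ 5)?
C(6,5)=6; C(7,5)=21; C(8,5)=56. So valid n = 7.
Final answer: 7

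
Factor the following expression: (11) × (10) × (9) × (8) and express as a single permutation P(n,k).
P(11,4) = 11!/(7)!

Reasoning: Product of 4 consecutive descending integers starting at 11: P(11,4) = 11!/7! = 7,920.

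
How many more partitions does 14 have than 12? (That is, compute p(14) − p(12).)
58

Pentagonal recurrence p(n) = p(n−1) + p(n−2) − p(n−5) − p(n−7) + …: p(14) = p(13) + p(12) − p(9) − p(7) + p(2) = 101 + 77 − 30 − 15 + 2 = 135.
p(12) = p(11) + p(10) − p(7) − p(5) + p(0) = 56 + 42 − 15 − 7 + 1 = 77.
Difference = 135 − 77 = 58.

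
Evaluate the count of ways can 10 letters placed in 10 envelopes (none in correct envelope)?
1,334,961
Using D(n) = (n-1)[D(n-1) + D(n-2)]:
D(10) = (10-1) × [D(9) + D(8)]
      = 9 × [133496 + 14833]
      = 9 × 148329
      = 1,334,961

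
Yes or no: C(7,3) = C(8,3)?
No

Explanation: LHS = C(7,3) = 35; RHS = C(8,3) = 56. 35 ≠ 56, so the statement does not hold.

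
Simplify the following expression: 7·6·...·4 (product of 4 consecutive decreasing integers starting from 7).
840

This is P(7,4) = 7!/(3)! = 840.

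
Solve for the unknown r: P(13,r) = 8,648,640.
P(13,r) = 13·12·…·(13−r+1), a product of r factors. Multiplying down from 13: 13 = 13; 13·12 = 156; 13·12·11 = 1,716; 13·12·11·10 = 17,160; 13·12·11·10·9 = 154,440; 13·12·11·10·9·8 = 1,235,520; 13·12·11·10·9·8·7 = 8,648,640 ✓ (7 factors). So r = 7.
Final answer: 7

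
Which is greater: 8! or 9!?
8!=40,320, 9!=362,880. 9! > 8!.
Final answer: 9!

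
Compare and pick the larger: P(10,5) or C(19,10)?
P(10,5)=30,240, C(19,10)=92,378.

Answer: C(19,10)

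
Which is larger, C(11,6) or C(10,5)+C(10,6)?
Equal

Reasoning: By Pascal's identity: C(11,6) = C(10,5)+C(10,6) = 462. Equal.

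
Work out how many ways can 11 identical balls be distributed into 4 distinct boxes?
364

Reasoning: C(11+4-1, 4-1) = C(14, 3) = 364.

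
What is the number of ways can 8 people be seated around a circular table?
5,040

Explanation: Circular arrangements: (8-1)! = 5,040.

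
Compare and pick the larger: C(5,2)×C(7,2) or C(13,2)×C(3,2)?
C(13,2)×C(3,2)

Working:
C(5,2)×C(7,2)=210, C(13,2)×C(3,2)=234.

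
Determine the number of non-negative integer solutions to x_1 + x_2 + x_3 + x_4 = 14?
680
C(14+4-1, 4-1) = 680.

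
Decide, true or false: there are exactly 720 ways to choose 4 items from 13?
False

Explanation: C(13,4) = 715 ≠ 720.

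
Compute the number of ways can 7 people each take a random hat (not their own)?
Using D(n) = (n-1)[D(n-1) + D(n-2)]:
D(7) = (7-1) × [D(6) + D(5)]
      = 6 × [265 + 44]
      = 6 × 309
      = 1,854
Final answer: 1,854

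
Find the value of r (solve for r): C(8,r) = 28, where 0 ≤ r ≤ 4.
2

Solution: C(8,r) is increasing for 0 ≤ r ≤ 4. Stepping up (C(8,r+1) = C(8,r)·(8−r)/(r+1)): C(8,1) = 8, C(8,2) = 28 ✓. So r = 2.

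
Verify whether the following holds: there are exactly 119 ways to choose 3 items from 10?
False

Solution: C(10,3) = 120 ≠ 119.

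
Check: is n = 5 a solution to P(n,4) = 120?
Yes

Reasoning: P(5,4) = 5·4·3·2 = 120, which equals 120.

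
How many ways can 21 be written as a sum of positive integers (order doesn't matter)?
Pentagonal recurrence p(n) = p(n−1) + p(n−2) − p(n−5) − p(n−7) + …: p(21) = p(20) + p(19) − p(16) − p(14) + p(9) + p(6) = 627 + 490 − 231 − 135 + 30 + 11 = 792.

Answer: 792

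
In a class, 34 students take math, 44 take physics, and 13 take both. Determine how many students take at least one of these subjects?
65

Explanation: |A∪B| = |A|+|B|-|A∩B| = 34+44-13 = 65.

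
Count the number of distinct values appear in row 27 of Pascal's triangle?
14

Solution: Row 27 has entries C(27,0)..C(27,27); by symmetry C(27,k)=C(27,27-k), giving 14 distinct values.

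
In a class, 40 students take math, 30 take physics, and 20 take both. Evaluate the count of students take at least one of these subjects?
50

Solution: |A∪B| = |A|+|B|-|A∩B| = 40+30-20 = 50.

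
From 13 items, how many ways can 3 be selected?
286

Reasoning: C(13,3) = 13! / (3! × (13-3)!)
         = 13! / (3! × 10!)
         = 286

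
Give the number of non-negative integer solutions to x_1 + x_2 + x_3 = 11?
78

Reasoning: C(11+3-1, 3-1) = 78.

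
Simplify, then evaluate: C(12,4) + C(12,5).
1,287

Explanation: By Pascal's identity: C(13,5) = 1,287.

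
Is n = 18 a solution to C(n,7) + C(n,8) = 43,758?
No

Explanation: C(18,7) + C(18,8) = 31,824 + 43,758 = 75,582, which does not equal 43,758.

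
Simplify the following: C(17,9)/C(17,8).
1

Working:
C(n,k+1)/C(n,k) = (n−k)/(k+1). Here (17−8)/(8+1) = 9/9 = 1.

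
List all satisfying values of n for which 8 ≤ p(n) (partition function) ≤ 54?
6, 7, 8, 9, 10

Working:
Tabulating p(n) via p(n) = p(n−1) + p(n−2) − p(n−5) − p(n−7) + …: p(5)=7; p(6)=11; p(7)=15; p(8)=22; p(9)=30; p(10)=42; p(11)=56. So valid n = 6, 7, 8, 9, 10.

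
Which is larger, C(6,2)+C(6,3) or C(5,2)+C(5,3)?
First=35, Second=20.
Final answer: C(6,2)+C(6,3)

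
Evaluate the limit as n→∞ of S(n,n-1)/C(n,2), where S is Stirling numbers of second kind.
S(n,n-1) = C(n,2), so the limit is 1.

Answer: 1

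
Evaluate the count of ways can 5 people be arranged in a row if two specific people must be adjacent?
Treat pair as unit: (5-1)! arrangements × 2 internal orders = 48.
Final answer: 48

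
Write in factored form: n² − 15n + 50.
Seek roots whose sum is 15 and product is 50: (5, 10). So n² − 15n + 50 = (n − 5)(n − 10).
Final answer: (n − 5)(n − 10)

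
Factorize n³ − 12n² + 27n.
n(n − 3)(n − 9)

Solution: n³ − 12n² + 27n = n(n² − 12n + 27) = n(n − 3)(n − 9).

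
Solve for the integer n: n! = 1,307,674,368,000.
n! is strictly increasing. 13! = 6,227,020,800, 14! = 87,178,291,200, 15! = 1,307,674,368,000 ✓. So n = 15.

Answer: 15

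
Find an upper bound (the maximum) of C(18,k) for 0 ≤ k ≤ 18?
48,620

Explanation: Maximum at k = 9: C(18,9) = 48,620.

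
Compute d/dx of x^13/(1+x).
(13x^12(1+x) - x^13)/(1+x)²

Working:
Quotient rule: [13x^{12}(1+x) - x^13]/(1+x)².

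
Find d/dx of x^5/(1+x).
(5x^4(1+x) - x^5)/(1+x)²
Quotient rule: [5x^{4}(1+x) - x^5]/(1+x)².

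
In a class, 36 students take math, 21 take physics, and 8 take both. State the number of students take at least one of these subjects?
49

Working:
|A∪B| = |A|+|B|-|A∩B| = 36+21-8 = 49.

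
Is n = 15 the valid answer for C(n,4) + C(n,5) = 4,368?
C(15,4) + C(15,5) = 1,365 + 3,003 = 4,368, which equals 4,368.

Answer: Yes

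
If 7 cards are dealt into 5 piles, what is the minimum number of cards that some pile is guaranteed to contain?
Pigeonhole: ⌈7/5⌉ = 2.

Answer: 2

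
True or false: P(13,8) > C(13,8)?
P(13,8) = 51,891,840 and C(13,8) = 1,287; P(n,r) = r! × C(n,r) so P > C whenever r ≥ 2.
Final answer: True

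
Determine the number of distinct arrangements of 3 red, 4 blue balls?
35

Explanation: Multinomial: 7!/(3! × 4!) = 35.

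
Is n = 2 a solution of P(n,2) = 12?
No

Reasoning: P(2,2) = 2·1 = 2, which does not equal 12.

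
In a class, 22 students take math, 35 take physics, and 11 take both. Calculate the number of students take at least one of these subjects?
46

|A∪B| = |A|+|B|-|A∩B| = 22+35-11 = 46.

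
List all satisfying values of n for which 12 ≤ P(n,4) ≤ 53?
4
P(3,4)=0; P(4,4)=24; P(5,4)=120. So valid n = 4.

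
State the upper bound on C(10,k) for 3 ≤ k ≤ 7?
252

Reasoning: C(10,k) is maximised at the centre of the row: C(10,5) = 252.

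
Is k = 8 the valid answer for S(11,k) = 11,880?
Yes

S(11,8) = 8·S(10,8) + S(10,7) = 8·750 + 5,880 = 11,880, which equals 11,880.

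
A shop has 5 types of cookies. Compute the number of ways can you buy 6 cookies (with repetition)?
210

Stars and bars: C(6+5-1, 6) = C(10, 6) = 210.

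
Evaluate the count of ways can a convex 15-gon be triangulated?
742,900

Using the Catalan number formula: C_n = C(2n, n) / (n+1)
C_13 = C(26, 13) / (13+1)
     = 10400600 / 14
     = 742,900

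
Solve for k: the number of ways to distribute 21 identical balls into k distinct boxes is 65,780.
6

Reasoning: Stars and bars: the count is C(21+k−1, k−1), increasing in k. k=4: C(24,3) = 2,024, k=5: C(25,4) = 12,650, k=6: C(26,5) = 65,780 ✓. So k = 6.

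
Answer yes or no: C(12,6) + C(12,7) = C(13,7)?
Yes
Pascal's identity: LHS = 924 + 792 = 1,716; RHS = C(13,7) = 1,716. Both sides agree, so the statement holds.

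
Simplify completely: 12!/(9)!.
1,320

Reasoning: This equals 12×11×10 = 1,320.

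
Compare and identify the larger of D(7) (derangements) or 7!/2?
7!/2

Explanation: D(7) = (7-1)·[D(6) + D(5)] = 6·[265 + 44] = 1,854; 7!/2 = 5,040/2 = 2,520.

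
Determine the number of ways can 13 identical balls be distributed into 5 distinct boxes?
2,380

Explanation: C(13+5-1, 5-1) = C(17, 4) = 2,380.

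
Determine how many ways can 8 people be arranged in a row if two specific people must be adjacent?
10,080

Reasoning: Treat pair as unit: (8-1)! arrangements × 2 internal orders = 10,080.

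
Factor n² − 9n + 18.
Seek roots whose sum is 9 and product is 18: (3, 6). So n² − 9n + 18 = (n − 3)(n − 6).
Final answer: (n − 3)(n − 6)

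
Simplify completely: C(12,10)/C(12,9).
3/10

Explanation: C(n,k+1)/C(n,k) = (n−k)/(k+1). Here (12−9)/(9+1) = 3/10 = 3/10.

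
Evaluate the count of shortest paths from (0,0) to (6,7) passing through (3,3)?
700

Solution: To (3,3): C(6,3)=20. From there: C(7,3)=35. Total: 700.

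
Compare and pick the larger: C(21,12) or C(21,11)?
C(21,11)

C(21,12)=293,930, C(21,11)=352,716.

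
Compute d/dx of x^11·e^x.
(11x^10 + x^11)e^x
Product rule: d/dx[x^11]·e^x + x^11·d/dx[e^x] = 11x^{10}e^x + x^11e^x.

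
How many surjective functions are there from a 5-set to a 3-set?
150

Working:
Onto functions = 3! × S(5,3)
First compute S(5,3) via recurrence:
Using the Stirling recurrence: S(n,k) = k·S(n-1,k) + S(n-1,k-1)
S(5,3) = 3·S(4,3) + S(4,2)
         = 3·6 + 7
         = 18 + 7
         = 25
Then: 6 × 25 = 150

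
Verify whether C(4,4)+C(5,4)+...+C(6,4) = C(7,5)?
Hockey stick identity gives Σ = C(7,5) = 21; RHS C(7,5) = 21.
Final answer: True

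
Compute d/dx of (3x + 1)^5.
15(3x + 1)^4

Reasoning: Chain rule: 5(3x+1)^{4} × 3 = 15(3x+1)^{4}.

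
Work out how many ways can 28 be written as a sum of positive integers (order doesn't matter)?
3,718

Pentagonal recurrence p(n) = p(n−1) + p(n−2) − p(n−5) − p(n−7) + …: p(28) = p(27) + p(26) − p(23) − p(21) + p(16) + p(13) − p(6) − p(2) = 3,010 + 2,436 − 1,255 − 792 + 231 + 101 − 11 − 2 = 3,718.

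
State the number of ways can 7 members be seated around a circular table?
Circular arrangements: (7-1)! = 720.

Answer: 720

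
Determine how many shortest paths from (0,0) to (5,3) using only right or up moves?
56

Reasoning: Choose 5 rights from 8 moves: C(8,5) = 56.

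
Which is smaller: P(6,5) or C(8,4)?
C(8,4)

Explanation: P(6,5)=720, C(8,4)=70.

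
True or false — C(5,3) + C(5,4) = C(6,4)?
True

Explanation: Pascal's identity: LHS = 10 + 5 = 15; RHS = C(6,4) = 15. Both sides agree, so the statement holds.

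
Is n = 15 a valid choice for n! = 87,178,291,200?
No

Solution: 15! = 15·14! = 15·87,178,291,200 = 1,307,674,368,000, which does not equal 87,178,291,200.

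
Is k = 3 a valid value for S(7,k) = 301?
Yes

Explanation: S(7,3) = 3·S(6,3) + S(6,2) = 3·90 + 31 = 301, which equals 301.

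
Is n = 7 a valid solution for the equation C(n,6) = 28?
No
C(7,6) = 7·6·5·4·3·2/6! = 5,040/720 = 7, which does not equal 28.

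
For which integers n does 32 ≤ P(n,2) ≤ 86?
P(6,2)=30; P(7,2)=42; P(8,2)=56; P(9,2)=72; P(10,2)=90. So valid n = 7, 8, 9.

Answer: 7, 8, 9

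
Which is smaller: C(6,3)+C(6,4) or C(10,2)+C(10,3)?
C(6,3)+C(6,4)
First=35, Second=165.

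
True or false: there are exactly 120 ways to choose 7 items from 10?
True

Reasoning: C(10,7) = 120.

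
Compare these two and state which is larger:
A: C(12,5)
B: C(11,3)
A

Reasoning: A=C(12,5)=792, B=C(11,3)=165.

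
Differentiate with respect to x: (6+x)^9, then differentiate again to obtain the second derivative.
72(6+x)^7

Working:
First derivative: 9(6+x)^{8}. Second derivative: 9·8·(6+x)^{7} = 72(6+x)^{7}.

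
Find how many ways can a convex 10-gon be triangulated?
1,430

Explanation: Using the Catalan number formula: C_n = C(2n, n) / (n+1)
C_8 = C(16, 8) / (8+1)
     = 12870 / 9
     = 1,430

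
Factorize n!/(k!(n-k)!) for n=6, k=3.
C(6,3) = 20

Working:
This is the binomial coefficient C(6,3) = 20.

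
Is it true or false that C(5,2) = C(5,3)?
True

Reasoning: Symmetry C(n,k) = C(n,n-k): C(5,2) = 10 and C(5,3) = 10. Both sides agree, so the statement holds.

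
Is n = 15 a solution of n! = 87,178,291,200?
No

Reasoning: 15! = 15·14! = 15·87,178,291,200 = 1,307,674,368,000, which does not equal 87,178,291,200.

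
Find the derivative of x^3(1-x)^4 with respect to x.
3x^2(1-x)^4 - 4x^3(1-x)^3

Solution: Product rule: 3x^{2}(1-x)^{4} + x^3·(-4)(1-x)^{3}.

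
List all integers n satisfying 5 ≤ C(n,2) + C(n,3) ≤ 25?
4, 5

Working:
C(3,2)+C(3,3)=4; C(4,2)+C(4,3)=10; C(5,2)+C(5,3)=20; C(6,2)+C(6,3)=35. So valid n = 4, 5.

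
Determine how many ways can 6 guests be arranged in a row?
Arrangements of 6 distinct objects: 6! = 720.
Final answer: 720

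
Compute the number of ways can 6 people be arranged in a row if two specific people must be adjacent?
240

Solution: Treat pair as unit: (6-1)! arrangements × 2 internal orders = 240.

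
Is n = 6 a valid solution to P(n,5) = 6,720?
P(6,5) = 6·5·4·3·2 = 720, which does not equal 6,720.

Answer: No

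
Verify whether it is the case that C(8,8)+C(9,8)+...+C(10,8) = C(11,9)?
True

Solution: Hockey stick identity gives Σ = C(11,9) = 55; RHS C(11,9) = 55.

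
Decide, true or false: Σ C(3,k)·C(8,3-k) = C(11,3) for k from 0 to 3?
True

Vandermonde's identity gives C(11,3) = 165; RHS C(11,3) = 165.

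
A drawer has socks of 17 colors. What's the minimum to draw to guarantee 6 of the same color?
86

Solution: Worst case: 5 of each = 85. One more: 86.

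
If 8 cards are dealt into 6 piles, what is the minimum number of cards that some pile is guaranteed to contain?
2

Reasoning: Pigeonhole: ⌈8/6⌉ = 2.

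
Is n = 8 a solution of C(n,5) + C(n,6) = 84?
Yes
C(8,5) + C(8,6) = 56 + 28 = 84, which equals 84.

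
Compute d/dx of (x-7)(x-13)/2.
(2x - 20)/2

Reasoning: d/dx[(x-7)(x-13)] = (x-13) + (x-7) = 2x - 20. Dividing by 2 gives (2x - 20)/2.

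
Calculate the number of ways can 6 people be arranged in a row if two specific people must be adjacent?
Treat pair as unit: (6-1)! arrangements × 2 internal orders = 240.

Answer: 240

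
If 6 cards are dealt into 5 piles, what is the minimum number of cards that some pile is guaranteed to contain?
Pigeonhole: ⌈6/5⌉ = 2.

Answer: 2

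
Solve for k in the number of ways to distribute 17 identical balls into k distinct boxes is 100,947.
7

Stars and bars: the count is C(17+k−1, k−1), increasing in k. k=5: C(21,4) = 5,985, k=6: C(22,5) = 26,334, k=7: C(23,6) = 100,947 ✓. So k = 7.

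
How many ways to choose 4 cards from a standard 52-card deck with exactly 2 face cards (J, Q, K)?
12 face cards and 40 non-face cards: C(12,2) × C(40,2) = 66 × 780 = 51,480.

Answer: 51,480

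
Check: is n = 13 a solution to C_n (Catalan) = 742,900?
C_13 = C(26,13)/(13+1) = 10,400,600/14 = 742,900, which equals 742,900.
Final answer: Yes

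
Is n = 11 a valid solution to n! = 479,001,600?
No
11! = 11·10! = 11·3,628,800 = 39,916,800, which does not equal 479,001,600.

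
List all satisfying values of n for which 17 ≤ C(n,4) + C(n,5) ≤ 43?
C(5,4)+C(5,5)=6; C(6,4)+C(6,5)=21; C(7,4)+C(7,5)=56. So valid n = 6.

Answer: 6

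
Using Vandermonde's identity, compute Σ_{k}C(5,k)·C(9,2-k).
91
= C(5+9,2) = C(14,2) = 91.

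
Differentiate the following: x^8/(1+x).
(8x^7(1+x) - x^8)/(1+x)²
Quotient rule: [8x^{7}(1+x) - x^8]/(1+x)².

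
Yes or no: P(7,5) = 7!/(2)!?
Yes

Permutation formula P(n,k) = n!/(n-k)!: 7!/2! = 5,040/2 = 2,520 = P(7,5). The statement holds.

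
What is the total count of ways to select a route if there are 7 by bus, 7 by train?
14

Reasoning: By the addition principle: 7 + 7 = 14.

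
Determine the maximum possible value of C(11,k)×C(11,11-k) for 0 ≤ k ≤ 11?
213,444

C(11,k)·C(11,11-k) = C(11,k)², maximised at the centre k = 5: C(11,5)² = 213,444.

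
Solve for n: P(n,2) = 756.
P(n,2) = n(n−1) is increasing in n; n(n−1) ≈ (n−0.5)^2 = 756 gives n ≈ 28.0. Check: P(26,2) = 650, P(27,2) = 702, P(28,2) = 756 ✓. So n = 28.

Answer: 28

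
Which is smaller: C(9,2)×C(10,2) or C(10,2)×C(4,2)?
C(10,2)×C(4,2)

Working:
C(9,2)×C(10,2)=1,620, C(10,2)×C(4,2)=270.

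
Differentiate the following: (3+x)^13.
Using the power rule: d/dx (3+x)^13 = 13(3+x)^{12}.
Final answer: 13(3+x)^12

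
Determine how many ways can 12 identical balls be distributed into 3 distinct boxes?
C(12+3-1, 3-1) = C(14, 2) = 91.

Answer: 91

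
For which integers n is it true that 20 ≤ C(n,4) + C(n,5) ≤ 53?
6
C(5,4)+C(5,5)=6; C(6,4)+C(6,5)=21; C(7,4)+C(7,5)=56. So valid n = 6.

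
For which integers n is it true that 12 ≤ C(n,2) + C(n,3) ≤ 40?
5, 6

C(4,2)+C(4,3)=10; C(5,2)+C(5,3)=20; C(6,2)+C(6,3)=35; C(7,2)+C(7,3)=56. So valid n = 5, 6.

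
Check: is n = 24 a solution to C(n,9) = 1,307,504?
Yes

Solution: C(24,9) = 24·23·22·21·20·19·18·17·16/9! = 474,467,051,520/362,880 = 1,307,504, which equals 1,307,504.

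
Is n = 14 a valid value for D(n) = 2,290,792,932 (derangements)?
No
D(14) = (14-1)·[D(13) + D(12)] = 13·[2,290,792,932 + 176,214,841] = 32,071,101,049, which does not equal 2,290,792,932.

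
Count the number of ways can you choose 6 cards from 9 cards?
84

Reasoning: C(9,6) = 9! / (6! × (9-6)!)
         = 9! / (6! × 3!)
         = 84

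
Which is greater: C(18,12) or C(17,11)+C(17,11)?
C(18,12)=18,564; C(17,11)+C(17,11)=12,376+12,376=24,752.

Answer: C(17,11)+C(17,11)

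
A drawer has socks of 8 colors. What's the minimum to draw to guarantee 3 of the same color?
17

Working:
Worst case: 2 of each = 16. One more: 17.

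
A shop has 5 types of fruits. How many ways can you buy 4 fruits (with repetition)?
70

Explanation: Stars and bars: C(4+5-1, 4) = C(8, 4) = 70.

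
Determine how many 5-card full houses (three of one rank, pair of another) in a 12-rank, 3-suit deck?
396

Reasoning: Triple rank: 12. Triple suits: C(3,3)=1. Pair rank: 11. Pair suits: C(3,2)=3. Total: 396.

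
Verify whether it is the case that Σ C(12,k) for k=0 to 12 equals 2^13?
False

Solution: Binomial theorem: Σ C(12,k) = (1+1)^12 = 2^12 = 4,096; RHS 2^13 = 8,192.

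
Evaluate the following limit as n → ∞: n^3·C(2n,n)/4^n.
C(2n,n) ~ 4^n/√(πn), so n^3·C(2n,n)/4^n ~ n^(3 − 1/2)/√π → ∞.
Final answer: ∞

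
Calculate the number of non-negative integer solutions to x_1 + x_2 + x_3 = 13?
105
C(13+3-1, 3-1) = 105.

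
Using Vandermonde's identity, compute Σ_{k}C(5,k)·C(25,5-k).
142,506

Solution: = C(5+25,5) = C(30,5) = 142,506.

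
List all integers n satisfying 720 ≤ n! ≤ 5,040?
6, 7

Solution: n! is strictly increasing; 6! = 720 and 7! = 5,040, so valid n = 6, 7.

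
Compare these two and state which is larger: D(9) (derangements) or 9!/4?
D(9)

Reasoning: D(9) = (9-1)·[D(8) + D(7)] = 8·[14,833 + 1,854] = 133,496; 9!/4 = 362,880/4 = 90,720.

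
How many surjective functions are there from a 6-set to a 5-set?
1,800

Onto functions = 5! × S(6,5)
First compute S(6,5) via recurrence:
Using the Stirling recurrence: S(n,k) = k·S(n-1,k) + S(n-1,k-1)
S(6,5) = 5·S(5,5) + S(5,4)
         = 5·1 + 10
         = 5 + 10
         = 15
Then: 120 × 15 = 1,800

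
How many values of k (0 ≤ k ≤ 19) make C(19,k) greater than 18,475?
8

Reasoning: Row 19 is unimodal and symmetric about k=19/2. C(19,5)=11,628 ≤ 18,475; C(19,6)=27,132 > 18,475; by symmetry C(19,k) > 18,475 for k = 6..13. That's 13 - 6 + 1 = 8 values.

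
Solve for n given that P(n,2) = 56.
8

P(n,2) = n(n−1) is increasing in n; n(n−1) ≈ (n−0.5)^2 = 56 gives n ≈ 8.0. Check: P(6,2) = 30, P(7,2) = 42, P(8,2) = 56 ✓. So n = 8.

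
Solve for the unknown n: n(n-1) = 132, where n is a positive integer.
12

Working:
n² − n − 132 = 0, so n = (1 ± √(1 + 4·132))/2 = (1 ± √529)/2 = (1 ± 23)/2, i.e. n = 12 or n = -11. Taking the positive root, n = 12 (check: 12×11 = 132).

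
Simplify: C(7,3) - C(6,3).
C(7,3) - C(6,3) = C(6,2) = 15.

Answer: 15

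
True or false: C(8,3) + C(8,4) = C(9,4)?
True

Explanation: Pascal's identity C(n,k) + C(n,k+1) = C(n+1,k+1): 56 + 70 = 126 = C(9,4).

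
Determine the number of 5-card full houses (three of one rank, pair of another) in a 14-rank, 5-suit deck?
Triple rank: 14. Triple suits: C(5,3)=10. Pair rank: 13. Pair suits: C(5,2)=10. Total: 18,200.

Answer: 18,200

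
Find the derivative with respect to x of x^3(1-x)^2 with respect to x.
3x^2(1-x)^2 - 2x^3(1-x)^1

Solution: Product rule: 3x^{2}(1-x)^{2} + x^3·(-2)(1-x)^{1}.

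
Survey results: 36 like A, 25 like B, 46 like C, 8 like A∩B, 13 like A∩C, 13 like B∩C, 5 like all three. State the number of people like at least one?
78

Working:
|A∪B∪C| = 36+25+46-8-13-13+5 = 78.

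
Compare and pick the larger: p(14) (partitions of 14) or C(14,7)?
C(14,7)

Pentagonal recurrence p(n) = p(n−1) + p(n−2) − p(n−5) − p(n−7) + …: p(14) = p(13) + p(12) − p(9) − p(7) + p(2) = 101 + 77 − 30 − 15 + 2 = 135; C(14,7) = 3,432.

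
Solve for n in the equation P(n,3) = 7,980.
P(n,3) = n(n−1)(n−2) is increasing in n; n(n−1)(n−2) ≈ (n−1)^3 = 7,980 gives n ≈ 21.0. Check: P(19,3) = 5,814, P(20,3) = 6,840, P(21,3) = 7,980 ✓. So n = 21.
Final answer: 21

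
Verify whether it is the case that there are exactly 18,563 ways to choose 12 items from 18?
C(18,12) = 18,564 ≠ 18563.
Final answer: False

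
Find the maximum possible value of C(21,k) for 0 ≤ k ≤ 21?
Maximum at k = 10 or k = 11: C(21,10) = 352,716.

Answer: 352,716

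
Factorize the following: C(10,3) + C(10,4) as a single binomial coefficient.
By Pascal's identity: C(10,3) + C(10,4) = C(11,4) = 330.
Final answer: C(11,4)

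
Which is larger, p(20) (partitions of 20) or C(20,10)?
C(20,10)

Reasoning: Pentagonal recurrence p(n) = p(n−1) + p(n−2) − p(n−5) − p(n−7) + …: p(20) = p(19) + p(18) − p(15) − p(13) + p(8) + p(5) = 490 + 385 − 176 − 101 + 22 + 7 = 627; C(20,10) = 184,756.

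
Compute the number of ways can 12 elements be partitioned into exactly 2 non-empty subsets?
2,047

Explanation: This equals S(12,2), the Stirling number of the 2nd kind.
Using the Stirling recurrence: S(n,k) = k·S(n-1,k) + S(n-1,k-1)
S(12,2) = 2·S(11,2) + S(11,1)
         = 2·1023 + 1
         = 2046 + 1
         = 2,047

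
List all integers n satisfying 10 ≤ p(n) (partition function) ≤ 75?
6, 7, 8, 9, 10, 11
Tabulating p(n) via p(n) = p(n−1) + p(n−2) − p(n−5) − p(n−7) + …: p(5)=7; p(6)=11; p(7)=15; p(8)=22; p(9)=30; p(10)=42; p(11)=56; p(12)=77. So valid n = 6, 7, 8, 9, 10, 11.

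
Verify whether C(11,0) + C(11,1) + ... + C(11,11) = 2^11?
True

Explanation: Binomial theorem with x = y = 1: Σ C(11,i) = (1+1)^11 = 2^11 = 2,048. The statement holds.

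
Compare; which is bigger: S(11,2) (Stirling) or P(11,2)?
S(11,2)

Explanation: S(11,2) = 2·S(10,2) + S(10,1) = 2·511 + 1 = 1,023; P(11,2) = 110.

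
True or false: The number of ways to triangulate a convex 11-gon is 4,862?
True

Solution: Triangulations of a convex 11-gon are counted by the Catalan number C_9: C_9 = C(18,9)/(9+1) = 48,620/10 = 4,862.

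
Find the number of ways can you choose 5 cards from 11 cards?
462

Solution: C(11,5) = 11! / (5! × (11-5)!)
         = 11! / (5! × 6!)
         = 462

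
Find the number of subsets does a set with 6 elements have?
Each element can be included or excluded: 2^6 = 64.
Final answer: 64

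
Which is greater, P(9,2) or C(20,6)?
C(20,6)

P(9,2)=72, C(20,6)=38,760.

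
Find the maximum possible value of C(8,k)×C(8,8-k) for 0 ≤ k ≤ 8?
4,900

Working:
C(8,k)·C(8,8-k) = C(8,k)², maximised at the centre k = 4: C(8,4)² = 4,900.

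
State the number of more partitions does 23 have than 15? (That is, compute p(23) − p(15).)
1,079

Explanation: Pentagonal recurrence p(n) = p(n−1) + p(n−2) − p(n−5) − p(n−7) + …: p(23) = p(22) + p(21) − p(18) − p(16) + p(11) + p(8) − p(1) = 1,002 + 792 − 385 − 231 + 56 + 22 − 1 = 1,255.
p(15) = p(14) + p(13) − p(10) − p(8) + p(3) + p(0) = 135 + 101 − 42 − 22 + 3 + 1 = 176.
Difference = 1,255 − 176 = 1,079.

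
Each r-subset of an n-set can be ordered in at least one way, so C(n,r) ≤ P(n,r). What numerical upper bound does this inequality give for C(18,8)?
P(18,8) = 18·17·16·15·14·13·12·11 = 1,764,322,560, so C(18,8) ≤ 1,764,322,560. (The bound is loose by a factor of 8! = 40,320: C(18,8) = 1,764,322,560/40,320 = 43,758.)
Final answer: 1,764,322,560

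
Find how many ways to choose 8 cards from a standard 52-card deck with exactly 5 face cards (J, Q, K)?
7,824,960

12 face cards and 40 non-face cards: C(12,5) × C(40,3) = 792 × 9,880 = 7,824,960.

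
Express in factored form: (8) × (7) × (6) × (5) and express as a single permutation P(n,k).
P(8,4) = 8!/(4)!

Reasoning: Product of 4 consecutive descending integers starting at 8: P(8,4) = 8!/4! = 1,680.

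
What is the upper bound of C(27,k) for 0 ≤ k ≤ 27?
20,058,300
Maximum at k = 13 or k = 14: C(27,13) = 20,058,300.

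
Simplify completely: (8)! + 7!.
45,360

(8)! + 7! = (8)·7! + 7! = (8+1)·7! = 9·7! = 45,360.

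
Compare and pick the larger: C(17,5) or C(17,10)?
C(17,10)

Solution: C(17,5)=6,188, C(17,10)=19,448.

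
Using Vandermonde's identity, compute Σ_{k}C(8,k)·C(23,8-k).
7,888,725
= C(8+23,8) = C(31,8) = 7,888,725.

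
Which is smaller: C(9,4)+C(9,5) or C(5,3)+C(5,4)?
First=252, Second=15.
Final answer: C(5,3)+C(5,4)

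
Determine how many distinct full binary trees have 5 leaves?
Using the Catalan number formula: C_n = C(2n, n) / (n+1)
C_4 = C(8, 4) / (4+1)
     = 70 / 5
     = 14

Answer: 14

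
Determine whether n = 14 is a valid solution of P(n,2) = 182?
Yes

Reasoning: P(14,2) = 14·13 = 182, which equals 182.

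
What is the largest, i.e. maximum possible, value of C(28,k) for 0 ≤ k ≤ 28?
Maximum at k = 14: C(28,14) = 40,116,600.

Answer: 40,116,600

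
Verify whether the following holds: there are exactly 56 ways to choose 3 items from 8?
True

Explanation: C(8,3) = 56.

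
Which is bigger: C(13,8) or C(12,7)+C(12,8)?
Equal

Solution: By Pascal's identity: C(13,8) = C(12,7)+C(12,8) = 1,287. Equal.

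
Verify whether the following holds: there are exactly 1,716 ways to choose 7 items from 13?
True

C(13,7) = 1,716.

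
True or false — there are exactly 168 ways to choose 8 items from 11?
False
C(11,8) = 165 ≠ 168.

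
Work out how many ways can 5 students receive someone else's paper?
44
Using D(n) = (n-1)[D(n-1) + D(n-2)]:
D(5) = (5-1) × [D(4) + D(3)]
      = 4 × [9 + 2]
      = 4 × 11
      = 44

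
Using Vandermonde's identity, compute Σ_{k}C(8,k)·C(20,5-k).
98,280

Reasoning: = C(8+20,5) = C(28,5) = 98,280.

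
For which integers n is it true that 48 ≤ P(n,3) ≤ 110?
P(4,3)=24; P(5,3)=60; P(6,3)=120. So valid n = 5.
Final answer: 5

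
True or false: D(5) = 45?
False

Derangements of 5 elements: D(5) = (5-1)·[D(4) + D(3)] = 4·[9 + 2] = 44.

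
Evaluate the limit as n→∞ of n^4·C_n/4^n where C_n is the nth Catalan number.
∞

Explanation: C_n ~ 4^n/(n^(3/2)√π), so n^4·C_n/4^n ~ n^(4 − 3/2)/√π → ∞.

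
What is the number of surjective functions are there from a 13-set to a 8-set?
Onto functions = 8! × S(13,8)
First compute S(13,8) via recurrence:
Using the Stirling recurrence: S(n,k) = k·S(n-1,k) + S(n-1,k-1)
S(13,8) = 8·S(12,8) + S(12,7)
         = 8·159027 + 627396
         = 1272216 + 627396
         = 1,899,612
Then: 40320 × 1899612 = 76,592,355,840

Answer: 76,592,355,840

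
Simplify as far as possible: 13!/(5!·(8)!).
1,287

This is C(13,5) = 1,287.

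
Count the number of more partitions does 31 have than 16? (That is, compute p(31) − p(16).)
6,611

Solution: Pentagonal recurrence p(n) = p(n−1) + p(n−2) − p(n−5) − p(n−7) + …: p(31) = p(30) + p(29) − p(26) − p(24) + p(19) + p(16) − p(9) − p(5) = 5,604 + 4,565 − 2,436 − 1,575 + 490 + 231 − 30 − 7 = 6,842.
p(16) = p(15) + p(14) − p(11) − p(9) + p(4) + p(1) = 176 + 135 − 56 − 30 + 5 + 1 = 231.
Difference = 6,842 − 231 = 6,611.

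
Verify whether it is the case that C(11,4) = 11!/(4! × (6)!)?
False

The correct denominator is 4!×7!, giving C(11,4) = 330; the stated RHS is 11!/(4!×6!) = 2,310 ≠ 330, so the statement does not hold.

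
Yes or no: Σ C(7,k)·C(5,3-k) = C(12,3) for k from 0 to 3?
Yes

Solution: Vandermonde's identity gives C(12,3) = 220; RHS C(12,3) = 220.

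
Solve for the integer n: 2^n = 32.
5

Working:
2^5 = 32, so n = 5.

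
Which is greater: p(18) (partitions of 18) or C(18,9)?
C(18,9)

Reasoning: Pentagonal recurrence p(n) = p(n−1) + p(n−2) − p(n−5) − p(n−7) + …: p(18) = p(17) + p(16) − p(13) − p(11) + p(6) + p(3) = 297 + 231 − 101 − 56 + 11 + 3 = 385; C(18,9) = 48,620.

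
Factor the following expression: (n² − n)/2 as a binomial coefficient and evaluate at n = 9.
(n² − n)/2 = n(n−1)/2 = C(n,2). At n = 9: C(9,2) = 36.

Answer: C(n,2); C(9,2) = 36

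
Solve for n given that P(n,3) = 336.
8

Working:
P(n,3) = n(n−1)(n−2) is increasing in n; n(n−1)(n−2) ≈ (n−1)^3 = 336 gives n ≈ 8.0. Check: P(6,3) = 120, P(7,3) = 210, P(8,3) = 336 ✓. So n = 8.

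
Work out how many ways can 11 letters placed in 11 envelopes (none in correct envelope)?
14,684,570
Using D(n) = (n-1)[D(n-1) + D(n-2)]:
D(11) = (11-1) × [D(10) + D(9)]
      = 10 × [1334961 + 133496]
      = 10 × 1468457
      = 14,684,570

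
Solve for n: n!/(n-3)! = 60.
n!/(n-3)! = n×(n-1)×(n-2), a product of 3 consecutive integers ≈ (n−1)^3. 60^(1/3) + 1 ≈ 4.9; check n = 5: 5×4×3 = 60 ✓. So n = 5.

Answer: 5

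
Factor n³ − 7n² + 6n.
n(n − 1)(n − 6)

Solution: n³ − 7n² + 6n = n(n² − 7n + 6) = n(n − 1)(n − 6).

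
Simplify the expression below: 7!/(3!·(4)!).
35

Solution: This is C(7,3) = 35.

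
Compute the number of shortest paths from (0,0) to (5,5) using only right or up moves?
252

Working:
Choose 5 rights from 10 moves: C(10,5) = 252.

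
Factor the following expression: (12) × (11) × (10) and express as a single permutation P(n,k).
Product of 3 consecutive descending integers starting at 12: P(12,3) = 12!/9! = 1,320.

Answer: P(12,3) = 12!/(9)!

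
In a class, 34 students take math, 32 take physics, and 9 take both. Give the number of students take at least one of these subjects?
57

Solution: |A∪B| = |A|+|B|-|A∩B| = 34+32-9 = 57.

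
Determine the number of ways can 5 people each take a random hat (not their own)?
Using D(n) = (n-1)[D(n-1) + D(n-2)]:
D(5) = (5-1) × [D(4) + D(3)]
      = 4 × [9 + 2]
      = 4 × 11
      = 44

Answer: 44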